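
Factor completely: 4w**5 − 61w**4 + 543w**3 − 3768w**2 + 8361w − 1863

(4w − 1)(w − 3)(w − 9)(w**2 − 3w + 69)

Trying the rational-root candidates, w = 1/4 is a root, so (4w − 1) is a factor; dividing leaves w**4 − 15w**3 + 132w**2 − 909w + 1863.
Continuing, w = 9 is a root, so (w − 9) is a factor; dividing leaves w**3 − 6w**2 + 78w − 207.
Next, w = 3 is a root, giving the factor (w − 3) and quotient w**2 − 3w + 69.
The quadratic w**2 − 3w + 69 has discriminant −267 < 0 and is irreducible over ℤ.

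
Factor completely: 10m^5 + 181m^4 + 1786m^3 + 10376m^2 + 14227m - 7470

(2m + 5)(5m - 2)(m + 9)(m^2 + 7m + 83)

Testing divisors of the constant over divisors of the leading coefficient, m = -5/2 is a root, so (2m + 5) is a factor; dividing leaves 5m^4 + 78m^3 + 698m^2 + 3443m - 1494.
Next, m = 2/5 is a root, so (5m - 2) divides it; the quotient is m^3 + 16m^2 + 146m + 747.
Next, m = -9 is a root, so (m + 9) divides it; the quotient is m^2 + 7m + 83.
The quadratic m^2 + 7m + 83 has discriminant -283 < 0 and is irreducible over ℤ.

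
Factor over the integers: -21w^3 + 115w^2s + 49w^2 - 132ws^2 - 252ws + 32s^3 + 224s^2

-(w - 4s)(7w - 8s)(3w - s - 7)

Group: 7w(-3w^2 + 13ws + 7w - 4s^2 - 28s) - 8s(-3w^2 + 13ws + 7w - 4s^2 - 28s); both groups contain (-3w^2 + 13ws + 7w - 4s^2 - 28s), so (7w - 8s) is a factor with cofactor -3w^2 + 13ws + 7w - 4s^2 - 28s.
The cofactor groups again: -3w^2 + 13ws + 7w - 4s^2 - 28s = -3w(w - 4s) + (s + 7)(w - 4s); both groups contain (w - 4s), giving -(3w - s - 7)(w - 4s).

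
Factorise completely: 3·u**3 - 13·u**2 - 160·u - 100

(3·u + 2)·(u + 5)·(u - 10)

Among the possible rational roots, u = -2/3 is a root, so (3·u + 2) is a factor; dividing leaves u**2 - 5·u - 50.
The remaining quadratic factors as (u + 5)(u - 10).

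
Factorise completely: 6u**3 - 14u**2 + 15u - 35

(3u - 7)(2u**2 + 5)

Group as (6u**3 + 15u) + (-14u**2 - 35) = 3u(2u**2 + 5) - 7(2u**2 + 5).
Both groups share the factor (2u**2 + 5).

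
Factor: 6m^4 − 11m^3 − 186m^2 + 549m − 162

(2m − 9)(3m − 1)(m + 6)(m − 3)

By the rational root theorem, m = −6 is a root, so (m + 6) divides it; the quotient is 6m^3 − 47m^2 + 96m − 27.
Continuing, m = 1/3 is a root, so (3m − 1) is a factor; dividing leaves 2m^2 − 15m + 27.
The remaining quadratic factors as (2m − 9)(m − 3).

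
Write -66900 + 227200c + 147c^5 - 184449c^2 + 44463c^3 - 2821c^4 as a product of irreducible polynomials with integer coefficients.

Testing divisors of the constant over divisors of the leading coefficient, c = 3/7 is a root, so (7c - 3) divides it; the quotient is 21c^4 - 394c^3 + 6183c^2 - 23700c + 22300.
Then c = 10/7 is a root, giving the factor (7c - 10) and quotient 3c^3 - 52c^2 + 809c - 2230.
Then c = 10/3 is a root, so (3c - 10) is a factor; dividing leaves c^2 - 14c + 223.
The quadratic c^2 - 14c + 223 has discriminant -696 < 0 and is irreducible over ℤ.

(3c - 10)(7c - 10)(7c - 3)(c^2 - 14c + 223)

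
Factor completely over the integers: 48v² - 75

Factor out 3, leaving 16v² - 25, which is a difference of two squares.

3(4v + 5)(4v - 5)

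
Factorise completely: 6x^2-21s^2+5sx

-(3s-2x)(7s+3x)

Group: -3s(7s+3x) + 2x(7s+3x); both groups contain (7s+3x).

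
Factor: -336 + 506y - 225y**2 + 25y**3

(5y - 7)(5y - 8)(y - 6)

Testing divisors of the constant over divisors of the leading coefficient, y = 8/5 is a root, giving the factor (5y - 8) and quotient 5y**2 - 37y + 42.
The remaining quadratic factors as (y - 6)(5y - 7).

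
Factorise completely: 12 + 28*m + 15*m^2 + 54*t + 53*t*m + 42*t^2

(7*t + 3*m + 2)*(6*t + 5*m + 6)

Group: 6*t*(7*t + 3*m + 2) + (5*m + 6)*(7*t + 3*m + 2); both groups contain (7*t + 3*m + 2).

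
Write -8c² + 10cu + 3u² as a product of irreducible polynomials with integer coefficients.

-(2c - 3u)(4c + u)

Group: -2c(4c + u) + 3u(4c + u); both groups contain (4c + u).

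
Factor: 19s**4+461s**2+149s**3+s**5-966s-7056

Testing divisors of the constant over divisors of the leading coefficient, s = -7 is a root, so (s+7) is a factor; dividing leaves s**4+12s**3+65s**2+6s-1008.
Next, s = -6 is a root, so (s+6) is a factor; dividing leaves s**3+6s**2+29s-168.
Then s = 3 is a root, giving the factor (s-3) and quotient s**2+9s+56.
The quadratic s**2+9s+56 has discriminant -143 < 0 and is irreducible over ℤ.

(s+6)(s+7)(s-3)(s**2+9s+56)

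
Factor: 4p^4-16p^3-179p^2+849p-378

By the rational root theorem, p = 9/2 is a root, giving the factor (2p-9) and quotient 2p^3+p^2-85p+42.
Then p = 6 is a root, so (p-6) is a factor; dividing leaves 2p^2+13p-7.
The remaining quadratic factors as (p+7)(2p-1).

(2p-1)(2p-9)(p+7)(p-6)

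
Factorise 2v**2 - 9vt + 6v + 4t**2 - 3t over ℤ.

(v - 4t + 3)(2v - t)

Group: v(2v - t) + (-4t + 3)(2v - t); both groups contain (2v - t).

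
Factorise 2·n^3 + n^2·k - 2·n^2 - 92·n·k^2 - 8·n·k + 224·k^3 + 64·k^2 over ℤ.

(n - 4·k)·(2·n - 7·k - 2)·(n + 8·k)

Group: n·(2·n^2 + 9·n·k - 2·n - 56·k^2 - 16·k) - 4·k·(2·n^2 + 9·n·k - 2·n - 56·k^2 - 16·k); both groups contain (2·n^2 + 9·n·k - 2·n - 56·k^2 - 16·k), so (n - 4·k) is a factor with cofactor 2·n^2 + 9·n·k - 2·n - 56·k^2 - 16·k.
The cofactor groups again: 2·n^2 + 9·n·k - 2·n - 56·k^2 - 16·k = 2·n·(n + 8·k) + (-7·k - 2)·(n + 8·k); both groups contain (n + 8·k), giving (2·n - 7·k - 2)·(n + 8·k).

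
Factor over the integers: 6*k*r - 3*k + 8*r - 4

(2*r - 1)*(3*k + 4)

Group as (6*k*r - 3*k) + (8*r - 4) = 3*k*(2*r - 1) + 4*(2*r - 1).
Both groups share the factor (2*r - 1).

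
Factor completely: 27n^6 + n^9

n^6(n + 3)(n^2 - 3n + 9)

Pull out the common factor n^6, leaving n^3 + 27.
Recognize a sum of cubes with the parts n and 3.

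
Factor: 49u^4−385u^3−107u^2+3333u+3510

By the rational root theorem, u = −9/7 is a root, so (7u+9) is a factor; dividing leaves 7u^3−64u^2+67u+390.
Then u = 5 is a root, so (u−5) divides it; the quotient is 7u^2−29u−78.
The remaining quadratic factors as (7u+13)(u−6).

(7u+13)(7u+9)(u−5)(u−6)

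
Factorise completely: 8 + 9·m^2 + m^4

(m^2 + 1)·(m^2 + 8)

Substitute u = m^2 to get a quadratic in u, then factor.
m^2 + 8 is irreducible over ℤ (always positive, so no real roots).
m^2 + 1 is irreducible over ℤ (sum of squares).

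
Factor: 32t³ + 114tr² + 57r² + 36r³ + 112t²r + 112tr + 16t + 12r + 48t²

Group: 4t(8t² + 22tr + 12t + 12r² + 19r + 4) + 3r(8t² + 22tr + 12t + 12r² + 19r + 4); both groups contain (8t² + 22tr + 12t + 12r² + 19r + 4), so (4t + 3r) is a factor with cofactor 8t² + 22tr + 12t + 12r² + 19r + 4.
The cofactor groups again: 8t² + 22tr + 12t + 12r² + 19r + 4 = 2t(4t + 3r + 4) + (4r + 1)(4t + 3r + 4); both groups contain (4t + 3r + 4), giving (2t + 4r + 1)(4t + 3r + 4).

(4t + 3r)(4t + 3r + 4)(2t + 4r + 1)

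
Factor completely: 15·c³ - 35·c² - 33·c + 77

Group as (15·c³ - 33·c) + (-35·c² + 77) = 3·c·(5·c² - 11) - 7·(5·c² - 11).
Both groups share the factor (5·c² - 11).

(3·c - 7)·(5·c² - 11)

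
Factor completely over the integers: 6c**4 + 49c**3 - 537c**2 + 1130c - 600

By the rational root theorem, c = 2 is a root, so (c - 2) divides it; the quotient is 6c**3 + 61c**2 - 415c + 300.
Continuing, c = 4 is a root, so (c - 4) is a factor; dividing leaves 6c**2 + 85c - 75.
The remaining quadratic factors as (c + 15)(6c - 5).

(6c - 5)(c + 15)(c - 2)(c - 4)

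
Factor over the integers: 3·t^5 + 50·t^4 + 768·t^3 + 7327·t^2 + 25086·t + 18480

Trying the rational-root candidates, t = −1 is a root, so (t + 1) divides it; the quotient is 3·t^4 + 47·t^3 + 721·t^2 + 6606·t + 18480.
Next, t = −8 is a root, so (t + 8) divides it; the quotient is 3·t^3 + 23·t^2 + 537·t + 2310.
Continuing, t = −14/3 is a root, so (3·t + 14) is a factor; dividing leaves t^2 + 3·t + 165.
The quadratic t^2 + 3·t + 165 has discriminant −651 < 0 and is irreducible over ℤ.

(3·t + 14)·(t + 1)·(t + 8)·(t^2 + 3·t + 165)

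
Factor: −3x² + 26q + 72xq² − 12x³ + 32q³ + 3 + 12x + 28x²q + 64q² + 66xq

−(x − 4q − 1)(3x + 2q + 3)(4x + 4q + 1)

Group: x(−12x² − 20xq − 15x − 8q² − 14q − 3) + (−4q − 1)(−12x² − 20xq − 15x − 8q² − 14q − 3); both groups contain (−12x² − 20xq − 15x − 8q² − 14q − 3), so (x − 4q − 1) is a factor with cofactor −12x² − 20xq − 15x − 8q² − 14q − 3.
The cofactor groups again: −12x² − 20xq − 15x − 8q² − 14q − 3 = −3x(4x + 4q + 1) + (−2q − 3)(4x + 4q + 1); both groups contain (4x + 4q + 1), giving −(3x + 2q + 3)(4x + 4q + 1).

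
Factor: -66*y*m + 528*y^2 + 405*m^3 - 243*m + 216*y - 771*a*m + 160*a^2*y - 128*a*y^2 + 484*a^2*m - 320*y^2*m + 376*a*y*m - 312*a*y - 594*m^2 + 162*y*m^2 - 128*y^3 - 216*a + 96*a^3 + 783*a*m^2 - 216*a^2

Group: 8*a*(12*a^2 + 32*a*y + 47*a*m - 27*a + 16*y^2 + 58*y*m - 66*y + 45*m^2 - 66*m - 27) + (-8*y + 9*m)*(12*a^2 + 32*a*y + 47*a*m - 27*a + 16*y^2 + 58*y*m - 66*y + 45*m^2 - 66*m - 27); both groups contain (12*a^2 + 32*a*y + 47*a*m - 27*a + 16*y^2 + 58*y*m - 66*y + 45*m^2 - 66*m - 27), so (8*a - 8*y + 9*m) is a factor with cofactor 12*a^2 + 32*a*y + 47*a*m - 27*a + 16*y^2 + 58*y*m - 66*y + 45*m^2 - 66*m - 27.
The cofactor groups again: 12*a^2 + 32*a*y + 47*a*m - 27*a + 16*y^2 + 58*y*m - 66*y + 45*m^2 - 66*m - 27 = 3*a*(4*a + 8*y + 9*m + 3) + (2*y + 5*m - 9)*(4*a + 8*y + 9*m + 3); both groups contain (4*a + 8*y + 9*m + 3), giving (3*a + 2*y + 5*m - 9)*(4*a + 8*y + 9*m + 3).

(3*a + 2*y + 5*m - 9)*(4*a + 8*y + 9*m + 3)*(8*a - 8*y + 9*m)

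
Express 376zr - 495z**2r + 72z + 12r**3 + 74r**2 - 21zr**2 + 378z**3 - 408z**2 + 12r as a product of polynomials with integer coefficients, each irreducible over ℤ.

(9z - 12r - 2)(7z - r - 6)(6z + r)

Group: 9z(42z**2 + zr - 36z - r**2 - 6r) + (-12r - 2)(42z**2 + zr - 36z - r**2 - 6r); both groups contain (42z**2 + zr - 36z - r**2 - 6r), so (9z - 12r - 2) is a factor with cofactor 42z**2 + zr - 36z - r**2 - 6r.
The cofactor groups again: 42z**2 + zr - 36z - r**2 - 6r = 6z(7z - r - 6) + r(7z - r - 6); both groups contain (7z - r - 6), giving (6z + r)(7z - r - 6).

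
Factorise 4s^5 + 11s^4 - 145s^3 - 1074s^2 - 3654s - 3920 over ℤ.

Trying the rational-root candidates, s = -7/4 is a root, so (4s + 7) is a factor; dividing leaves s^4 + s^3 - 38s^2 - 202s - 560.
Then s = -5 is a root, giving the factor (s + 5) and quotient s^3 - 4s^2 - 18s - 112.
Then s = 8 is a root, so (s - 8) divides it; the quotient is s^2 + 4s + 14.
The quadratic s^2 + 4s + 14 has discriminant -40 < 0 and is irreducible over ℤ.

(4s + 7)(s + 5)(s - 8)(s^2 + 4s + 14)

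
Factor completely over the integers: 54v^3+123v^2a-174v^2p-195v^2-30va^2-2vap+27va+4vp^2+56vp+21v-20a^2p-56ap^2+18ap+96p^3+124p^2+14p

Group: 2v(27v^2-6va-6vp-3v-4ap-16p^2-2p) + (5a-6p-7)(27v^2-6va-6vp-3v-4ap-16p^2-2p); both groups contain (27v^2-6va-6vp-3v-4ap-16p^2-2p), so (2v+5a-6p-7) is a factor with cofactor 27v^2-6va-6vp-3v-4ap-16p^2-2p.
The cofactor groups again: 27v^2-6va-6vp-3v-4ap-16p^2-2p = 9v(3v+2p) + (-2a-8p-1)(3v+2p); both groups contain (3v+2p), giving (9v-2a-8p-1)(3v+2p).

(9v-2a-8p-1)(3v+2p)(2v+5a-6p-7)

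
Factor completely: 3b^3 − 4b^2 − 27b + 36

Among the possible rational roots, b = 3 is a root, so (b − 3) divides it; the quotient is 3b^2 + 5b − 12.
The remaining quadratic factors as (3b − 4)(b + 3).

(3b − 4)(b + 3)(b − 3)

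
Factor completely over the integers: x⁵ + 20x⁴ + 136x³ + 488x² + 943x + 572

Among the possible rational roots, x = -4 is a root, so (x + 4) divides it; the quotient is x⁴ + 16x³ + 72x² + 200x + 143.
Continuing, x = -1 is a root, giving the factor (x + 1) and quotient x³ + 15x² + 57x + 143.
Next, x = -11 is a root, so (x + 11) is a factor; dividing leaves x² + 4x + 13.
The quadratic x² + 4x + 13 has discriminant -36 < 0 and is irreducible over ℤ.

(x + 1)(x + 11)(x + 4)(x² + 4x + 13)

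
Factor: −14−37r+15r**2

Need a pair with product 15·(−14) = −210 and sum −37: that's −42 and 5.
Split the middle term: 15r**2−42r + 5r−14 = 3r(5r−14) + (5r−14).

(3r+1)(5r−14)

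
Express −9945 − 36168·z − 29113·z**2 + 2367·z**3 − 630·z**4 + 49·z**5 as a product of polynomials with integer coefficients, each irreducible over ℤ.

(7·z + 3)·(7·z + 5)·(z − 13)·(z**2 − z + 51)

Testing divisors of the constant over divisors of the leading coefficient, z = 13 is a root, so (z − 13) is a factor; dividing leaves 49·z**4 + 7·z**3 + 2458·z**2 + 2841·z + 765.
Then z = −3/7 is a root, so (7·z + 3) is a factor; dividing leaves 7·z**3 − 2·z**2 + 352·z + 255.
Next, z = −5/7 is a root, so (7·z + 5) divides it; the quotient is z**2 − z + 51.
The quadratic z**2 − z + 51 has discriminant −203 < 0 and is irreducible over ℤ.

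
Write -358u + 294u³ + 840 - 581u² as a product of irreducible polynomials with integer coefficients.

(6u + 7)(7u - 10)(7u - 12)

Among the possible rational roots, u = 12/7 is a root, giving the factor (7u - 12) and quotient 42u² - 11u - 70.
The remaining quadratic factors as (7u - 10)(6u + 7).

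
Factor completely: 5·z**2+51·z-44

(5·z-4)·(z+11)

Need a pair with product 5·(-44) = -220 and sum 51: that's 55 and -4.
Split the middle term: 5·z**2+55·z - 4·z-44 = 5·z·(z+11) - 4·(z+11).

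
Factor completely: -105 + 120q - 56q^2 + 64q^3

Group as (64q^3 + 120q) + (-56q^2 - 105) = 8q(8q^2 + 15) - 7(8q^2 + 15).
Both groups share the factor (8q^2 + 15).

(8q - 7)(8q^2 + 15)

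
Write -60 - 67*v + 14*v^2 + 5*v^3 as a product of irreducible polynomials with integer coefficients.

(5*v + 4)*(v + 5)*(v - 3)

Testing divisors of the constant over divisors of the leading coefficient, v = -4/5 is a root, so (5*v + 4) is a factor; dividing leaves v^2 + 2*v - 15.
The remaining quadratic factors as (v - 3)(v + 5).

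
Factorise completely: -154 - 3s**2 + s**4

Substitute u = s**2 to get a quadratic in u, then factor.
s**2 - 14 is irreducible over ℤ (14 is not a perfect square).
s**2 + 11 is irreducible over ℤ (always positive, so no real roots).

(s**2 + 11)(s**2 - 14)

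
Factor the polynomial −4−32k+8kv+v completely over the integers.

Group as (8kv−32k) + (v−4) = 8k(v−4) + (v−4).
Both groups share the factor (v−4).

(8k+1)(v−4)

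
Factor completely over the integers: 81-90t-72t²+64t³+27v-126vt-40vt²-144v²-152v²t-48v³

Group: 4v(-12v²-26vt-45v+16t²-6t-27) + (4t-3)(-12v²-26vt-45v+16t²-6t-27); both groups contain (-12v²-26vt-45v+16t²-6t-27), so (4v+4t-3) is a factor with cofactor -12v²-26vt-45v+16t²-6t-27.
The cofactor groups again: -12v²-26vt-45v+16t²-6t-27 = -3v(4v-2t+3) + (-8t-9)(4v-2t+3); both groups contain (4v-2t+3), giving -(3v+8t+9)(4v-2t+3).

-(4v-2t+3)(4v+4t-3)(3v+8t+9)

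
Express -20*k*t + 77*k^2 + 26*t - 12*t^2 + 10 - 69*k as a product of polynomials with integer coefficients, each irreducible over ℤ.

Group: 7*k*(11*k - 6*t - 2) + (2*t - 5)*(11*k - 6*t - 2); both groups contain (11*k - 6*t - 2).

(11*k - 6*t - 2)*(7*k + 2*t - 5)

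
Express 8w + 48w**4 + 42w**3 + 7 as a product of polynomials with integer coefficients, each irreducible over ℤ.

(8w + 7)(6w**3 + 1)

Group as (48w**4 + 8w) + (42w**3 + 7) = 8w(6w**3 + 1) + 7(6w**3 + 1).
Both groups share the factor (6w**3 + 1).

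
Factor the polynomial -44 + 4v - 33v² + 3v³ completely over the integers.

(v - 11)(3v² + 4)

Group as (3v³ + 4v) + (-33v² - 44) = v(3v² + 4) - 11(3v² + 4).
Both groups share the factor (3v² + 4).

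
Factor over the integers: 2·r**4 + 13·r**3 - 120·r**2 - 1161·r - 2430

Among the possible rational roots, r = -5 is a root, so (r + 5) divides it; the quotient is 2·r**3 + 3·r**2 - 135·r - 486.
Then r = -6 is a root, so (r + 6) is a factor; dividing leaves 2·r**2 - 9·r - 81.
The remaining quadratic factors as (r - 9)(2·r + 9).

(2·r + 9)·(r + 5)·(r + 6)·(r - 9)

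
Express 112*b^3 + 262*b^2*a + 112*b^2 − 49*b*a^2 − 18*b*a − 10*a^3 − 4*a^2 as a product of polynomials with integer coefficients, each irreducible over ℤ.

Group: 7*b*(16*b^2 + 42*b*a + 16*b + 5*a^2 + 2*a) − 2*a*(16*b^2 + 42*b*a + 16*b + 5*a^2 + 2*a); both groups contain (16*b^2 + 42*b*a + 16*b + 5*a^2 + 2*a), so (7*b − 2*a) is a factor with cofactor 16*b^2 + 42*b*a + 16*b + 5*a^2 + 2*a.
The cofactor groups again: 16*b^2 + 42*b*a + 16*b + 5*a^2 + 2*a = 8*b*(2*b + 5*a + 2) + a*(2*b + 5*a + 2); both groups contain (2*b + 5*a + 2), giving (8*b + a)*(2*b + 5*a + 2).

(7*b − 2*a)*(2*b + 5*a + 2)*(8*b + a)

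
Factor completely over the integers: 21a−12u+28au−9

Group as (28au+21a) + (−12u−9) = 7a(4u+3) − 3(4u+3).
Both groups share the factor (4u+3).

(4u+3)(7a−3)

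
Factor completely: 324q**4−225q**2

9q**2(6q+5)(6q−5)

Every term has a factor of 9q**2. Then 36q**2−25 = (6q)² − (5)².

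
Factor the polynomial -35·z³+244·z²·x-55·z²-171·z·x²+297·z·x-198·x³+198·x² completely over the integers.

Group: z·(-35·z²+34·z·x-55·z+33·x²-33·x) - 6·x·(-35·z²+34·z·x-55·z+33·x²-33·x); both groups contain (-35·z²+34·z·x-55·z+33·x²-33·x), so (z-6·x) is a factor with cofactor -35·z²+34·z·x-55·z+33·x²-33·x.
The cofactor groups again: -35·z²+34·z·x-55·z+33·x²-33·x = -5·z·(7·z-11·x+11) - 3·x·(7·z-11·x+11); both groups contain (7·z-11·x+11), giving -(5·z+3·x)·(7·z-11·x+11).

-(7·z-11·x+11)·(z-6·x)·(5·z+3·x)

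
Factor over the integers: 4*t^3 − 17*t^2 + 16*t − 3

Testing divisors of the constant over divisors of the leading coefficient, t = 1 is a root, so (t − 1) is a factor; dividing leaves 4*t^2 − 13*t + 3.
The remaining quadratic factors as (t − 3)(4*t − 1).

(4*t − 1)*(t − 1)*(t − 3)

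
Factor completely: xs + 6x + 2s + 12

Group as (xs + 6x) + (2s + 12) = x(s + 6) + 2(s + 6).
Both groups share the factor (s + 6).

(s + 6)(x + 2)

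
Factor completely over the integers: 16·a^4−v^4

(2·a+v)·(2·a−v)·(4·a^2+v^2)

Write as (4·a^2)² − (v^2)², then factor 4·a^2−v^2 once more.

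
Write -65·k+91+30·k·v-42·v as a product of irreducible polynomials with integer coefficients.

(5·k-7)·(6·v-13)

Group as (30·k·v-65·k) + (-42·v+91) = 5·k·(6·v-13) - 7·(6·v-13).
Both groups share the factor (6·v-13).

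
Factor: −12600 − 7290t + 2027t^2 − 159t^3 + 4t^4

Testing divisors of the constant over divisors of the leading coefficient, t = 15 is a root, so (t − 15) divides it; the quotient is 4t^3 − 99t^2 + 542t + 840.
Then t = −5/4 is a root, so (4t + 5) divides it; the quotient is t^2 − 26t + 168.
The remaining quadratic factors as (t − 12)(t − 14).

(4t + 5)(t − 12)(t − 14)(t − 15)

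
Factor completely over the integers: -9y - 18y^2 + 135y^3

Pull out the common factor 9y, then factor the remaining trinomial.

9y(3y - 1)(5y + 1)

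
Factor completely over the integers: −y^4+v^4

(v+y)(v−y)(v^2+y^2)

(v)⁴ − (y)⁴ = ((v)² − (y)²)((v)² + (y)²); the first factor splits again, the second (v^2+y^2) is irreducible.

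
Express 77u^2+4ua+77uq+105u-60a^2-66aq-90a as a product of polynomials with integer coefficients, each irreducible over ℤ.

(7u-6a)(11u+10a+11q+15)

Group: 11u(7u-6a) + (10a+11q+15)(7u-6a); both groups contain (7u-6a).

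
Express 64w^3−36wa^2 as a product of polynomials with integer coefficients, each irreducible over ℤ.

Factor out 4w, leaving 16w^2−9a^2, which is a difference of two squares.

4w(4w−3a)(4w+3a)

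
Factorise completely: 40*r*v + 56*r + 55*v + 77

Group as (40*r*v + 56*r) + (55*v + 77) = 8*r*(5*v + 7) + 11*(5*v + 7).
Both groups share the factor (5*v + 7).

(5*v + 7)*(8*r + 11)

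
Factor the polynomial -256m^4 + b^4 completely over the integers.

Difference of squares twice: with A = b and B = 4m, A⁴ − B⁴ = (A² − B²)(A² + B²), and A² − B² factors again.

(b + 4m)(b - 4m)(b^2 + 16m^2)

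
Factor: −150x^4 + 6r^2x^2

Every term has a factor of 6x^2. Then r^2 − 25x^2 = (r)² − (5x)².

6x^2(r + 5x)(r − 5x)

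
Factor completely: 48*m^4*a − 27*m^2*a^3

Pull out the common factor 3*m^2*a; 16*m^2 − 9*a^2 is a difference of squares.

3*a*m^2*(4*m − 3*a)*(4*m + 3*a)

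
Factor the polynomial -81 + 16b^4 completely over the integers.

(2b + 3)(2b - 3)(4b^2 + 9)

Write as (4b^2)² − (9)², then factor 4b^2 - 9 once more.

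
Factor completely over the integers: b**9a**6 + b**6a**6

Factor out b**6a**6 first: what remains is b**3 + 1.
Recognize a sum of cubes with the parts b and 1.

a**6b**6(b + 1)(b**2 - b + 1)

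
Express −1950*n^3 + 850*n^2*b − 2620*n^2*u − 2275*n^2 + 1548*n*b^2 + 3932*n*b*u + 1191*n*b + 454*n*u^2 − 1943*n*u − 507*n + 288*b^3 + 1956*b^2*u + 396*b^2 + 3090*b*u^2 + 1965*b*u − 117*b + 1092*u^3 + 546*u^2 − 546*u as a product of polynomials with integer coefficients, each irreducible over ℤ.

−(10*n − 12*b − 6*u + 3)*(13*n + 3*b + 14*u)*(15*n + 8*b + 13*u + 13)

Group: 13*n*(−150*n^2 + 100*n*b − 40*n*u − 175*n + 96*b^2 + 204*b*u + 132*b + 78*u^2 + 39*u − 39) + (3*b + 14*u)*(−150*n^2 + 100*n*b − 40*n*u − 175*n + 96*b^2 + 204*b*u + 132*b + 78*u^2 + 39*u − 39); both groups contain (−150*n^2 + 100*n*b − 40*n*u − 175*n + 96*b^2 + 204*b*u + 132*b + 78*u^2 + 39*u − 39), so (13*n + 3*b + 14*u) is a factor with cofactor −150*n^2 + 100*n*b − 40*n*u − 175*n + 96*b^2 + 204*b*u + 132*b + 78*u^2 + 39*u − 39.
The cofactor groups again: −150*n^2 + 100*n*b − 40*n*u − 175*n + 96*b^2 + 204*b*u + 132*b + 78*u^2 + 39*u − 39 = −15*n*(10*n − 12*b − 6*u + 3) + (−8*b − 13*u − 13)*(10*n − 12*b − 6*u + 3); both groups contain (10*n − 12*b − 6*u + 3), giving −(15*n + 8*b + 13*u + 13)*(10*n − 12*b − 6*u + 3).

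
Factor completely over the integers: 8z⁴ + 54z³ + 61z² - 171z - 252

(2z + 3)(4z - 7)(z + 3)(z + 4)

Among the possible rational roots, z = -3/2 is a root, so (2z + 3) is a factor; dividing leaves 4z³ + 21z² - z - 84.
Continuing, z = -4 is a root, so (z + 4) is a factor; dividing leaves 4z² + 5z - 21.
The remaining quadratic factors as (4z - 7)(z + 3).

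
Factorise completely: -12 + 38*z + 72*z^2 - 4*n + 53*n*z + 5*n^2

Group: 5*n*(n + 9*z - 2) + (8*z + 6)*(n + 9*z - 2); both groups contain (n + 9*z - 2).

(5*n + 8*z + 6)*(n + 9*z - 2)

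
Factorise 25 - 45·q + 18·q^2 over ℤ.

Need a pair with product 18·25 = 450 and sum -45: that's -30 and -15.
Split the middle term: 18·q^2 - 30·q - 15·q + 25 = 6·q·(3·q - 5) - 5·(3·q - 5).

(3·q - 5)·(6·q - 5)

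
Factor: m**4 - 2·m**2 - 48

(m**2 + 6)·(m**2 - 8)

Substitute u = m**2 to get a quadratic in u, then factor.
m**2 - 8 is irreducible over ℤ (8 is not a perfect square).
m**2 + 6 is irreducible over ℤ (always positive, so no real roots).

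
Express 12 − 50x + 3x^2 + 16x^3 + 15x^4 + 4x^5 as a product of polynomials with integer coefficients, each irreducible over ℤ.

Testing divisors of the constant over divisors of the leading coefficient, x = 1 is a root, giving the factor (x − 1) and quotient 4x^4 + 19x^3 + 35x^2 + 38x − 12.
Continuing, x = −3 is a root, so (x + 3) divides it; the quotient is 4x^3 + 7x^2 + 14x − 4.
Next, x = 1/4 is a root, so (4x − 1) is a factor; dividing leaves x^2 + 2x + 4.
The quadratic x^2 + 2x + 4 has discriminant −12 < 0 and is irreducible over ℤ.

(4x − 1)(x + 3)(x − 1)(x^2 + 2x + 4)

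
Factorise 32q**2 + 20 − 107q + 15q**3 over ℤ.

Trying the rational-root candidates, q = 1/5 is a root, so (5q − 1) is a factor; dividing leaves 3q**2 + 7q − 20.
The remaining quadratic factors as (q + 4)(3q − 5).

(3q − 5)(5q − 1)(q + 4)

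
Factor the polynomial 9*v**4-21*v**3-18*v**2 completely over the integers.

3*v**2*(3*v+2)*(v-3)

Pull out the common factor 3*v**2, then factor the remaining trinomial.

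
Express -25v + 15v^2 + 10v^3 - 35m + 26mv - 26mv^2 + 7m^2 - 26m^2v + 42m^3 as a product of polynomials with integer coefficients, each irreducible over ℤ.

(6m - 2v - 5)(7m + 5v)(m - v + 1)

Group: m(42m^2 + 16mv - 35m - 10v^2 - 25v) + (-v + 1)(42m^2 + 16mv - 35m - 10v^2 - 25v); both groups contain (42m^2 + 16mv - 35m - 10v^2 - 25v), so (m - v + 1) is a factor with cofactor 42m^2 + 16mv - 35m - 10v^2 - 25v.
The cofactor groups again: 42m^2 + 16mv - 35m - 10v^2 - 25v = 7m(6m - 2v - 5) + 5v(6m - 2v - 5); both groups contain (6m - 2v - 5), giving (7m + 5v)(6m - 2v - 5).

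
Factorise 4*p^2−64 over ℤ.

Pull out the common factor 4; p^2−16 is a difference of squares.

4*(p+4)*(p−4)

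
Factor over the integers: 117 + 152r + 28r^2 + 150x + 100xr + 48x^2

Group: 8x(6x + 2r + 9) + (14r + 13)(6x + 2r + 9); both groups contain (6x + 2r + 9).

(8x + 14r + 13)(6x + 2r + 9)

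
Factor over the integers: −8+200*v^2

8*(5*v+1)*(5*v−1)

Every term has a factor of 8. Then 25*v^2−1 = (5*v)² − (1)².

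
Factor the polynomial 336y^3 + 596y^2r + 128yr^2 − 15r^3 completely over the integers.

Group: 14y(24y^2 + 34yr − 3r^2) + 5r(24y^2 + 34yr − 3r^2); both groups contain (24y^2 + 34yr − 3r^2), so (14y + 5r) is a factor with cofactor 24y^2 + 34yr − 3r^2.
The cofactor groups again: 24y^2 + 34yr − 3r^2 = 12y(2y + 3r) − r(2y + 3r); both groups contain (2y + 3r), giving (12y − r)(2y + 3r).

(12y − r)(2y + 3r)(14y + 5r)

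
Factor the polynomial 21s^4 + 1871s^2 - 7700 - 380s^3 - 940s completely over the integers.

Trying the rational-root candidates, s = -11/7 is a root, so (7s + 11) divides it; the quotient is 3s^3 - 59s^2 + 360s - 700.
Then s = 14/3 is a root, so (3s - 14) divides it; the quotient is s^2 - 15s + 50.
The remaining quadratic factors as (s - 10)(s - 5).

(3s - 14)(7s + 11)(s - 10)(s - 5)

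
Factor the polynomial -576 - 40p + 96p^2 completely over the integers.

8(3p - 8)(4p + 9)

Pull out the common factor 8, then factor the remaining trinomial.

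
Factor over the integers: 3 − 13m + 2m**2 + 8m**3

Among the possible rational roots, m = 1 is a root, giving the factor (m − 1) and quotient 8m**2 + 10m − 3.
The remaining quadratic factors as (4m − 1)(2m + 3).

(2m + 3)(4m − 1)(m − 1)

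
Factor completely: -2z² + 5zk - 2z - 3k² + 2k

-(2z - 3k + 2)(z - k)

Group: -2z(z - k) + (3k - 2)(z - k); both groups contain (z - k).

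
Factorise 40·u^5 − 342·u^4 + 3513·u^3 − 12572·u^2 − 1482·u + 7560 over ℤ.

(2·u − 9)·(4·u + 3)·(5·u − 4)·(u^2 − 4·u + 70)

Trying the rational-root candidates, u = 9/2 is a root, so (2·u − 9) divides it; the quotient is 20·u^4 − 81·u^3 + 1392·u^2 − 22·u − 840.
Next, u = −3/4 is a root, so (4·u + 3) divides it; the quotient is 5·u^3 − 24·u^2 + 366·u − 280.
Next, u = 4/5 is a root, giving the factor (5·u − 4) and quotient u^2 − 4·u + 70.
The quadratic u^2 − 4·u + 70 has discriminant −264 < 0 and is irreducible over ℤ.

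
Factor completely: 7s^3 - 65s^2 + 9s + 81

(7s - 9)(s + 1)(s - 9)

By the rational root theorem, s = 9/7 is a root, giving the factor (7s - 9) and quotient s^2 - 8s - 9.
The remaining quadratic factors as (s + 1)(s - 9).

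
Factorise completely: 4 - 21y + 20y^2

(4y - 1)(5y - 4)

Need a pair with product 20·4 = 80 and sum -21: that's -5 and -16.
Split the middle term: 20y^2 - 5y - 16y + 4 = 5y(4y - 1) - 4(4y - 1).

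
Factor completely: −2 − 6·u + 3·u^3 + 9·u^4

(3·u + 1)·(3·u^3 − 2)

Group as (9·u^4 − 6·u) + (3·u^3 − 2) = 3·u·(3·u^3 − 2) + (3·u^3 − 2).
Both groups share the factor (3·u^3 − 2).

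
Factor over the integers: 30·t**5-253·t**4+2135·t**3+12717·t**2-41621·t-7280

(5·t-13)·(6·t+1)·(t+5)·(t**2-11·t+112)

By the rational root theorem, t = -5 is a root, so (t+5) divides it; the quotient is 30·t**4-403·t**3+4150·t**2-8033·t-1456.
Continuing, t = 13/5 is a root, giving the factor (5·t-13) and quotient 6·t**3-65·t**2+661·t+112.
Continuing, t = -1/6 is a root, giving the factor (6·t+1) and quotient t**2-11·t+112.
The quadratic t**2-11·t+112 has discriminant -327 < 0 and is irreducible over ℤ.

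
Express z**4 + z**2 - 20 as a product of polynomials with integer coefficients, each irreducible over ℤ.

(z + 2)(z - 2)(z**2 + 5)

Substitute u = z**2 to get a quadratic in u, then factor.
z**2 - 4 is a difference of squares.
z**2 + 5 is irreducible over ℤ (always positive, so no real roots).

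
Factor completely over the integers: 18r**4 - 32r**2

2r**2(3r + 4)(3r - 4)

Every term has a factor of 2r**2. Then 9r**2 - 16 = (3r)² − (4)².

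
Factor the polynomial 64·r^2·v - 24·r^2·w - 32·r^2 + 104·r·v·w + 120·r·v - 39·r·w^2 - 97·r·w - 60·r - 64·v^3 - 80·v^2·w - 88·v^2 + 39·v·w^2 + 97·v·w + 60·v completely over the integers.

(8·r + 8·v + 13·w + 15)·(8·v - 3·w - 4)·(r - v)

Group: 8·v·(8·r^2 + 13·r·w + 15·r - 8·v^2 - 13·v·w - 15·v) + (-3·w - 4)·(8·r^2 + 13·r·w + 15·r - 8·v^2 - 13·v·w - 15·v); both groups contain (8·r^2 + 13·r·w + 15·r - 8·v^2 - 13·v·w - 15·v), so (8·v - 3·w - 4) is a factor with cofactor 8·r^2 + 13·r·w + 15·r - 8·v^2 - 13·v·w - 15·v.
The cofactor groups again: 8·r^2 + 13·r·w + 15·r - 8·v^2 - 13·v·w - 15·v = 8·r·(r - v) + (8·v + 13·w + 15)·(r - v); both groups contain (r - v), giving (8·r + 8·v + 13·w + 15)·(r - v).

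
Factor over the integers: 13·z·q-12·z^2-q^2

Group: -z·(12·z-q) + q·(12·z-q); both groups contain (12·z-q).

-(12·z-q)·(z-q)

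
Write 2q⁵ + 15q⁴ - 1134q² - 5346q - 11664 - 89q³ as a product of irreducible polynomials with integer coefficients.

Testing divisors of the constant over divisors of the leading coefficient, q = -9/2 is a root, so (2q + 9) is a factor; dividing leaves q⁴ + 3q³ - 58q² - 306q - 1296.
Then q = 9 is a root, so (q - 9) is a factor; dividing leaves q³ + 12q² + 50q + 144.
Next, q = -8 is a root, giving the factor (q + 8) and quotient q² + 4q + 18.
The quadratic q² + 4q + 18 has discriminant -56 < 0 and is irreducible over ℤ.

(2q + 9)(q + 8)(q - 9)(q² + 4q + 18)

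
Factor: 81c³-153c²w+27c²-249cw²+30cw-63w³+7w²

Group: 3c(27c²+30cw+7w²) + (-9w+1)(27c²+30cw+7w²); both groups contain (27c²+30cw+7w²), so (3c-9w+1) is a factor with cofactor 27c²+30cw+7w².
The cofactor groups again: 27c²+30cw+7w² = 9c(3c+w) + 7w(3c+w); both groups contain (3c+w), giving (9c+7w)(3c+w).

(3c+w)(3c-9w+1)(9c+7w)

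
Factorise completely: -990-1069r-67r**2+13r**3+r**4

(r+1)(r+10)(r+11)(r-9)

Among the possible rational roots, r = -11 is a root, giving the factor (r+11) and quotient r**3+2r**2-89r-90.
Then r = 9 is a root, giving the factor (r-9) and quotient r**2+11r+10.
The remaining quadratic factors as (r+10)(r+1).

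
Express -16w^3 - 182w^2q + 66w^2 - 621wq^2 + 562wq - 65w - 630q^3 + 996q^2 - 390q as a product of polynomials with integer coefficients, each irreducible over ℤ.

Group: 8w(-2w^2 - 19wq + 5w - 42q^2 + 30q) + (15q - 13)(-2w^2 - 19wq + 5w - 42q^2 + 30q); both groups contain (-2w^2 - 19wq + 5w - 42q^2 + 30q), so (8w + 15q - 13) is a factor with cofactor -2w^2 - 19wq + 5w - 42q^2 + 30q.
The cofactor groups again: -2w^2 - 19wq + 5w - 42q^2 + 30q = -2w(w + 6q) + (-7q + 5)(w + 6q); both groups contain (w + 6q), giving -(2w + 7q - 5)(w + 6q).

-(8w + 15q - 13)(w + 6q)(2w + 7q - 5)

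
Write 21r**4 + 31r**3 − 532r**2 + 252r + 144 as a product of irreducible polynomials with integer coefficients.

By the rational root theorem, r = 4 is a root, so (r − 4) is a factor; dividing leaves 21r**3 + 115r**2 − 72r − 36.
Next, r = 6/7 is a root, giving the factor (7r − 6) and quotient 3r**2 + 19r + 6.
The remaining quadratic factors as (3r + 1)(r + 6).

(3r + 1)(7r − 6)(r + 6)(r − 4)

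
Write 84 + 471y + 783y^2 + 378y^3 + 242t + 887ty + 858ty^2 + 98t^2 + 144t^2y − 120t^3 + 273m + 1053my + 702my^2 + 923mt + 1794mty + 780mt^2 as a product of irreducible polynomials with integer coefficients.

(12t + 6y + 7)(13m − 2t + 7y + 4)(5t + 9y + 3)

Group: 5t(156mt + 78my + 91m − 24t^2 + 72ty + 34t + 42y^2 + 73y + 28) + (9y + 3)(156mt + 78my + 91m − 24t^2 + 72ty + 34t + 42y^2 + 73y + 28); both groups contain (156mt + 78my + 91m − 24t^2 + 72ty + 34t + 42y^2 + 73y + 28), so (5t + 9y + 3) is a factor with cofactor 156mt + 78my + 91m − 24t^2 + 72ty + 34t + 42y^2 + 73y + 28.
The cofactor groups again: 156mt + 78my + 91m − 24t^2 + 72ty + 34t + 42y^2 + 73y + 28 = 13m(12t + 6y + 7) + (−2t + 7y + 4)(12t + 6y + 7); both groups contain (12t + 6y + 7), giving (13m − 2t + 7y + 4)(12t + 6y + 7).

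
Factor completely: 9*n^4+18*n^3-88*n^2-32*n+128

Trying the rational-root candidates, n = -4 is a root, giving the factor (n+4) and quotient 9*n^3-18*n^2-16*n+32.
Next, n = -4/3 is a root, so (3*n+4) divides it; the quotient is 3*n^2-10*n+8.
The remaining quadratic factors as (3*n-4)(n-2).

(3*n+4)*(3*n-4)*(n+4)*(n-2)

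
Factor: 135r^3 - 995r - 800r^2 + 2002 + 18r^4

(3r - 13)(6r - 7)(r + 11)(r + 2)

Among the possible rational roots, r = -2 is a root, so (r + 2) divides it; the quotient is 18r^3 + 99r^2 - 998r + 1001.
Next, r = -11 is a root, so (r + 11) is a factor; dividing leaves 18r^2 - 99r + 91.
The remaining quadratic factors as (6r - 7)(3r - 13).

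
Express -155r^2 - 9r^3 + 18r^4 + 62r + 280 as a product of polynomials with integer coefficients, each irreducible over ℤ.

(2r + 5)(3r + 4)(3r - 7)(r - 2)

Trying the rational-root candidates, r = -4/3 is a root, giving the factor (3r + 4) and quotient 6r^3 - 11r^2 - 37r + 70.
Next, r = -5/2 is a root, so (2r + 5) divides it; the quotient is 3r^2 - 13r + 14.
The remaining quadratic factors as (3r - 7)(r - 2).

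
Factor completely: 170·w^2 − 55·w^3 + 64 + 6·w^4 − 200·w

(2·w − 1)·(3·w − 8)·(w − 2)·(w − 4)

Testing divisors of the constant over divisors of the leading coefficient, w = 8/3 is a root, giving the factor (3·w − 8) and quotient 2·w^3 − 13·w^2 + 22·w − 8.
Next, w = 2 is a root, so (w − 2) divides it; the quotient is 2·w^2 − 9·w + 4.
The remaining quadratic factors as (2·w − 1)(w − 4).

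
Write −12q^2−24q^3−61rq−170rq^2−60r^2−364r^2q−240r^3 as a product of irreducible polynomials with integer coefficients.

−(4r+2q+1)(4r+3q)(15r+4q)

Group: 15r(−16r^2−20rq−4r−6q^2−3q) + 4q(−16r^2−20rq−4r−6q^2−3q); both groups contain (−16r^2−20rq−4r−6q^2−3q), so (15r+4q) is a factor with cofactor −16r^2−20rq−4r−6q^2−3q.
The cofactor groups again: −16r^2−20rq−4r−6q^2−3q = −4r(4r+2q+1) − 3q(4r+2q+1); both groups contain (4r+2q+1), giving −(4r+3q)(4r+2q+1).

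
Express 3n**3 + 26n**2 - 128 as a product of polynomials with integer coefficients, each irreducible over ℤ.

(3n + 8)(n + 8)(n - 2)

Among the possible rational roots, n = 2 is a root, giving the factor (n - 2) and quotient 3n**2 + 32n + 64.
The remaining quadratic factors as (3n + 8)(n + 8).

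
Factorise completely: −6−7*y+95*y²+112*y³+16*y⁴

(4*y+1)*(4*y−1)*(y+1)*(y+6)

Among the possible rational roots, y = −1/4 is a root, so (4*y+1) is a factor; dividing leaves 4*y³+27*y²+17*y−6.
Then y = −1 is a root, so (y+1) divides it; the quotient is 4*y²+23*y−6.
The remaining quadratic factors as (y+6)(4*y−1).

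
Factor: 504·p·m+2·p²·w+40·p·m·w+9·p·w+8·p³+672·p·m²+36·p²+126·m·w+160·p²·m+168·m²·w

Group: 2·p·(4·p²+56·p·m+p·w+14·m·w) + (12·m+9)·(4·p²+56·p·m+p·w+14·m·w); both groups contain (4·p²+56·p·m+p·w+14·m·w), so (2·p+12·m+9) is a factor with cofactor 4·p²+56·p·m+p·w+14·m·w.
The cofactor groups again: 4·p²+56·p·m+p·w+14·m·w = 4·p·(p+14·m) + w·(p+14·m); both groups contain (p+14·m), giving (4·p+w)·(p+14·m).

(2·p+12·m+9)·(p+14·m)·(4·p+w)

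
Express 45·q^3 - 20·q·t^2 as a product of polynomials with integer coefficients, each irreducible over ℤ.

Pull out the common factor 5·q; 9·q^2 - 4·t^2 is a difference of squares.

5·q·(3·q + 2·t)·(3·q - 2·t)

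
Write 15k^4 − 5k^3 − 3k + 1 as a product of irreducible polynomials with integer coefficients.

(3k − 1)(5k^3 − 1)

Group as (15k^4 − 3k) + (−5k^3 + 1) = 3k(5k^3 − 1) − (5k^3 − 1).
Both groups share the factor (5k^3 − 1).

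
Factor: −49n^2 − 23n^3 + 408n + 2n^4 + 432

Among the possible rational roots, n = 9/2 is a root, so (2n − 9) is a factor; dividing leaves n^3 − 7n^2 − 56n − 48.
Continuing, n = −1 is a root, giving the factor (n + 1) and quotient n^2 − 8n − 48.
The remaining quadratic factors as (n + 4)(n − 12).

(2n − 9)(n + 1)(n + 4)(n − 12)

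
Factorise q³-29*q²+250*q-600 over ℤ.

Testing divisors of the constant over divisors of the leading coefficient, q = 10 is a root, so (q-10) is a factor; dividing leaves q²-19*q+60.
The remaining quadratic factors as (q-4)(q-15).

(q-10)*(q-15)*(q-4)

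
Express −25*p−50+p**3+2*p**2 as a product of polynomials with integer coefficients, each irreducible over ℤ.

(p+2)*(p+5)*(p−5)

By the rational root theorem, p = 5 is a root, so (p−5) divides it; the quotient is p**2+7*p+10.
The remaining quadratic factors as (p+2)(p+5).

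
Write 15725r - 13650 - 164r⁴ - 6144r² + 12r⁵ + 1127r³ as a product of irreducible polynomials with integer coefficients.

Among the possible rational roots, r = 13/6 is a root, so (6r - 13) divides it; the quotient is 2r⁴ - 23r³ + 138r² - 725r + 1050.
Continuing, r = 15/2 is a root, so (2r - 15) is a factor; dividing leaves r³ - 4r² + 39r - 70.
Then r = 2 is a root, so (r - 2) divides it; the quotient is r² - 2r + 35.
The quadratic r² - 2r + 35 has discriminant -136 < 0 and is irreducible over ℤ.

(2r - 15)(6r - 13)(r - 2)(r² - 2r + 35)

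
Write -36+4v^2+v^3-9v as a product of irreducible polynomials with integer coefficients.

(v+3)(v+4)(v-3)

Among the possible rational roots, v = 3 is a root, giving the factor (v-3) and quotient v^2+7v+12.
The remaining quadratic factors as (v+4)(v+3).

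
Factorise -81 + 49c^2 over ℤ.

Need a pair with product 49·(-81) = -3969 and sum 0: that's -63 and 63.
Split the middle term: 49c^2 - 63c + 63c - 81 = 7c(7c - 9) + 9(7c - 9).

(7c + 9)(7c - 9)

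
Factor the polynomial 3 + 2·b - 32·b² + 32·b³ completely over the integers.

By the rational root theorem, b = 1/2 is a root, so (2·b - 1) is a factor; dividing leaves 16·b² - 8·b - 3.
The remaining quadratic factors as (4·b - 3)(4·b + 1).

(2·b - 1)·(4·b + 1)·(4·b - 3)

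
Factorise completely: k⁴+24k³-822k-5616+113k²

Testing divisors of the constant over divisors of the leading coefficient, k = -9 is a root, so (k+9) is a factor; dividing leaves k³+15k²-22k-624.
Then k = -8 is a root, so (k+8) is a factor; dividing leaves k²+7k-78.
The remaining quadratic factors as (k+13)(k-6).

(k+13)(k+8)(k+9)(k-6)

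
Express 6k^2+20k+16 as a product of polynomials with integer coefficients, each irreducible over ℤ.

2(3k+4)(k+2)

Pull out the common factor 2, then factor the remaining trinomial.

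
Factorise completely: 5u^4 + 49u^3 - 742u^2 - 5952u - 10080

(5u + 14)(u + 15)(u + 4)(u - 12)

Trying the rational-root candidates, u = -14/5 is a root, giving the factor (5u + 14) and quotient u^3 + 7u^2 - 168u - 720.
Next, u = -4 is a root, so (u + 4) divides it; the quotient is u^2 + 3u - 180.
The remaining quadratic factors as (u - 12)(u + 15).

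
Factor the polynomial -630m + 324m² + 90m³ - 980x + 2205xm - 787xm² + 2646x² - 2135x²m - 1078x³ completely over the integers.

-(11x - m - 5)(7x + 10m - 14)(14x + 9m)

Group: 11x(-98x² - 203xm + 196x - 90m² + 126m) + (-m - 5)(-98x² - 203xm + 196x - 90m² + 126m); both groups contain (-98x² - 203xm + 196x - 90m² + 126m), so (11x - m - 5) is a factor with cofactor -98x² - 203xm + 196x - 90m² + 126m.
The cofactor groups again: -98x² - 203xm + 196x - 90m² + 126m = -7x(14x + 9m) + (-10m + 14)(14x + 9m); both groups contain (14x + 9m), giving -(7x + 10m - 14)(14x + 9m).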